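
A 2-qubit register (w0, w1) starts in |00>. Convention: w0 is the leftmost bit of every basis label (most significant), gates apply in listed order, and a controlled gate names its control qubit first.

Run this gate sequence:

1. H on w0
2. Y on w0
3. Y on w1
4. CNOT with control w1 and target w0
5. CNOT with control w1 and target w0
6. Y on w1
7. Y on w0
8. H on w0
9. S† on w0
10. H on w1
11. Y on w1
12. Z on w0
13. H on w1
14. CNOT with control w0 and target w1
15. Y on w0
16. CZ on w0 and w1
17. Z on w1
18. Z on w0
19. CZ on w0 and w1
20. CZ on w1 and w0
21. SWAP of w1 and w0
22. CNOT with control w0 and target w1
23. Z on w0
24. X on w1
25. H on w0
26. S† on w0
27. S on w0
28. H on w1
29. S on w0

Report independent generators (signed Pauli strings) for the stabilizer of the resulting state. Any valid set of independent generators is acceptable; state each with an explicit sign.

The final state is stabilized by the group generated by -YI, -IX; other independent generating sets are equally valid. Key observation: the block from step 1 through step 8 cancels to the identity and can be dropped.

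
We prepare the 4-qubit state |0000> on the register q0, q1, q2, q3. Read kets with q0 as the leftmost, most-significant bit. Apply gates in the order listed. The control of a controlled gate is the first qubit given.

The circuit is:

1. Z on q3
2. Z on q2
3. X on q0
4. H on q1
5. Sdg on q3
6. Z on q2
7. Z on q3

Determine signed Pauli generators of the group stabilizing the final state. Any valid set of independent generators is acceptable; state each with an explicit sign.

One valid set of independent stabilizer generators is +IXII, -ZIII, +IIZI, +IIIZ (any independent generating set of the same group is equally correct).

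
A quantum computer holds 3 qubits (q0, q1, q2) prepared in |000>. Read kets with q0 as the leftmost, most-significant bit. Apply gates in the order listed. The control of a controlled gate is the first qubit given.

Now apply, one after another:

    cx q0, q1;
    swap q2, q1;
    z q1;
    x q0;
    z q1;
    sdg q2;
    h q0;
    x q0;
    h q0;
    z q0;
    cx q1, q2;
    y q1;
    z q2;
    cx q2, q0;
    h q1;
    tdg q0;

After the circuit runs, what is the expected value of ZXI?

The expectation value of ZXI is 1. Key observation: steps 7-10 multiply out to the identity, so the circuit reduces to the remaining gates.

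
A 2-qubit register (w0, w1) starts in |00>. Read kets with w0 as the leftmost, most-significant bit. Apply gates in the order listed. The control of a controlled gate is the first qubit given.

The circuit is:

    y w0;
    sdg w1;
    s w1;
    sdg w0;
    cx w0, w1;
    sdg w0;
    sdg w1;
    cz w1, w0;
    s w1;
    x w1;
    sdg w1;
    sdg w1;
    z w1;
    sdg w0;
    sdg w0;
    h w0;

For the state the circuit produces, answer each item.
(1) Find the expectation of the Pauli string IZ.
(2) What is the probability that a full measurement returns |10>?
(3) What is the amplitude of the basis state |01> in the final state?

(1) The observable IZ averages to 1.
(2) The probability of measuring |10> is 1/2.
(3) |01> carries amplitude 0 in the final state.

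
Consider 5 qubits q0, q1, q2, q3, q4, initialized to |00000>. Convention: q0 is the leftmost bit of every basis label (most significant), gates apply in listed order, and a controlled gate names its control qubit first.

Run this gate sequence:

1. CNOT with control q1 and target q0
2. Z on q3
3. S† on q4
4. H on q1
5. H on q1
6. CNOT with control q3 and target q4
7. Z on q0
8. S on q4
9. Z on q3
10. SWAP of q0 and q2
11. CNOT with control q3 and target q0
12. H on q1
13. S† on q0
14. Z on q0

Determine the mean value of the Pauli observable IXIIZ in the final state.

The observable IXIIZ averages to 1. Key observation: steps 4-5 multiply out to the identity, so the circuit reduces to the remaining gates.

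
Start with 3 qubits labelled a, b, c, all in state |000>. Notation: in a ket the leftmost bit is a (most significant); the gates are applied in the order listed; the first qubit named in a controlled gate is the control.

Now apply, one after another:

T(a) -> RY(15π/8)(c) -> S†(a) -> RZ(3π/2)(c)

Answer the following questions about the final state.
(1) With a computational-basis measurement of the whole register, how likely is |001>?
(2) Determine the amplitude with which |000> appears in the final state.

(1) The probability of measuring |001> is sin(pi/16)**2.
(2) |000> carries amplitude exp(I*pi/4)*cos(pi/16) in the final state.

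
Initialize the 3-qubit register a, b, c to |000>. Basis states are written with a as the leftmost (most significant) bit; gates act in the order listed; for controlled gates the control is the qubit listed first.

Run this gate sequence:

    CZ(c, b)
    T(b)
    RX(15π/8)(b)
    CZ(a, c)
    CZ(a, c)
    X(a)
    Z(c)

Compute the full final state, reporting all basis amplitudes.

The final amplitudes are -cos(pi/16) on |100>, -I*sin(pi/16) on |110>, and 0 on every other basis state.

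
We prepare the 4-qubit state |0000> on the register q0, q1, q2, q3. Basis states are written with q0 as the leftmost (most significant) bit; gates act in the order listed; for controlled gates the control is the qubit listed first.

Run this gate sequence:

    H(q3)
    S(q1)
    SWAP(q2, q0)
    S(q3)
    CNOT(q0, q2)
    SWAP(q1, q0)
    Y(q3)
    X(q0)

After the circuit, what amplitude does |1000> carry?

The amplitude on |1000> is sqrt(2)/2.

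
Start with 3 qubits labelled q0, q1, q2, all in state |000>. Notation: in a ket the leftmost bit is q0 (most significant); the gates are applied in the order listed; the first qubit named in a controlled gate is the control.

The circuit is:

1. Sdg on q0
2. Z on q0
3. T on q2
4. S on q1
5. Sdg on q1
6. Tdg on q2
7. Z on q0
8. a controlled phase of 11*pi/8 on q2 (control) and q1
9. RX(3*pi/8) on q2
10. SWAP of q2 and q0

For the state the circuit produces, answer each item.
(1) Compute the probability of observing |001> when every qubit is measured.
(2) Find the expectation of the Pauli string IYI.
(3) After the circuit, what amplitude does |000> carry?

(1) A full measurement returns |001> with probability 0. Key observation: gates 2-7 undo each other exactly, leaving only the rest of the circuit to track.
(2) The expectation value of IYI is 0.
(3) |000> carries amplitude cos(3*pi/16) in the final state.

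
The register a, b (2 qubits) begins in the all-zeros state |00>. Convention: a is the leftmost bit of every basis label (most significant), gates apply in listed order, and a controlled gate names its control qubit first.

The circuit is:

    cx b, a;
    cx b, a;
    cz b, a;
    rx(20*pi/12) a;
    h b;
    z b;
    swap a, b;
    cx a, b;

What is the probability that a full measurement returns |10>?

Outcome |10> occurs with probability 1/8.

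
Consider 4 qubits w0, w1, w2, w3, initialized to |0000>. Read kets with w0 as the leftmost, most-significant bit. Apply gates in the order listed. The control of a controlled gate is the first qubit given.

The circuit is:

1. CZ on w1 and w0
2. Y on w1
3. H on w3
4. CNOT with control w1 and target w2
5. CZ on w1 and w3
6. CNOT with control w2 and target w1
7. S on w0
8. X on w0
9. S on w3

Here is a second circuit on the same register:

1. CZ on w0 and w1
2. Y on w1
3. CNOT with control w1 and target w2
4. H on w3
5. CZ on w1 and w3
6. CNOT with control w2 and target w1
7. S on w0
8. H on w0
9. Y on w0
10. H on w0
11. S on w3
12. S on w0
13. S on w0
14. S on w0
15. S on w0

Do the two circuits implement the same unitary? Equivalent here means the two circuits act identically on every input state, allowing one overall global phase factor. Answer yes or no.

No: there is an input state on which the two circuits produce genuinely different outputs (not merely differing by a phase).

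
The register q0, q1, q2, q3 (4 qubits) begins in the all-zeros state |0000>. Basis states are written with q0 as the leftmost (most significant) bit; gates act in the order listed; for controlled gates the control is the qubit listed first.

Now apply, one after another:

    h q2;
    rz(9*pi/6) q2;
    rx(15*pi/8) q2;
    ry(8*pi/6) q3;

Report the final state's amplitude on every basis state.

The resulting statevector has amplitude sqrt(2)*exp(-3*I*pi/4)*cos(pi/16)/4 + sqrt(2)*I*exp(3*I*pi/4)*sin(pi/16)/4 on |0000>, -sqrt(6)*I*exp(3*I*pi/4)*sin(pi/16)/4 - sqrt(6)*exp(-3*I*pi/4)*cos(pi/16)/4 on |0001>, sqrt(2)*I*exp(-3*I*pi/4)*sin(pi/16)/4 + sqrt(2)*exp(3*I*pi/4)*cos(pi/16)/4 on |0010>, -sqrt(6)*exp(3*I*pi/4)*cos(pi/16)/4 - sqrt(6)*I*exp(-3*I*pi/4)*sin(pi/16)/4 on |0011>, and 0 on every other basis state.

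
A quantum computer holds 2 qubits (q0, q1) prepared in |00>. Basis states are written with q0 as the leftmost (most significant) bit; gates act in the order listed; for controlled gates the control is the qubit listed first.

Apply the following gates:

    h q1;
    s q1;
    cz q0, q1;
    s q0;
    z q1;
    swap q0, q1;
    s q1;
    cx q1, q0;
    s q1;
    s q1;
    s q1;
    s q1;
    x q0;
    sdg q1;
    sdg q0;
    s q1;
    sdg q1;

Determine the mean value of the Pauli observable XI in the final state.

The observable XI averages to 1. Key observation: gates 9-12 undo each other exactly, leaving only the rest of the circuit to track.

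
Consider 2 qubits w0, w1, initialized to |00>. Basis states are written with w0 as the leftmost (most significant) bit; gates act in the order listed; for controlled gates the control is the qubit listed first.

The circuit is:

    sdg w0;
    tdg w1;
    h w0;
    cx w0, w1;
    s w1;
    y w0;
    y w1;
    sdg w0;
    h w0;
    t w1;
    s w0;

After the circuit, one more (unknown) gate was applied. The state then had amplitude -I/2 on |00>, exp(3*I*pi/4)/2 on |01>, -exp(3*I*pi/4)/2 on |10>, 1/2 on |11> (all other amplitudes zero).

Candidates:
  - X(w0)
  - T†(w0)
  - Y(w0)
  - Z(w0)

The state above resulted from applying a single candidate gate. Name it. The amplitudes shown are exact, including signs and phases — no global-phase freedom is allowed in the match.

The applied gate was T†(w0).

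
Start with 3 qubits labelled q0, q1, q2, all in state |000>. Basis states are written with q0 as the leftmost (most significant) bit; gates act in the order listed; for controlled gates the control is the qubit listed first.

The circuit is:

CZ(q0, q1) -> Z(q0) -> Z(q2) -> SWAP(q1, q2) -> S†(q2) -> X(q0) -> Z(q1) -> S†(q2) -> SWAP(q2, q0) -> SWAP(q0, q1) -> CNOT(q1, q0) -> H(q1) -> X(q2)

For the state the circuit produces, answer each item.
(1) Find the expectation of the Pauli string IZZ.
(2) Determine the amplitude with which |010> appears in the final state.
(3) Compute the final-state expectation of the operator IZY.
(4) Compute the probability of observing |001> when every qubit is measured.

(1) In the final state, IZZ has expectation 0.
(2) |010> carries amplitude sqrt(2)/2 in the final state.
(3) The expectation value of IZY is 0.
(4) The probability of measuring |001> is 0.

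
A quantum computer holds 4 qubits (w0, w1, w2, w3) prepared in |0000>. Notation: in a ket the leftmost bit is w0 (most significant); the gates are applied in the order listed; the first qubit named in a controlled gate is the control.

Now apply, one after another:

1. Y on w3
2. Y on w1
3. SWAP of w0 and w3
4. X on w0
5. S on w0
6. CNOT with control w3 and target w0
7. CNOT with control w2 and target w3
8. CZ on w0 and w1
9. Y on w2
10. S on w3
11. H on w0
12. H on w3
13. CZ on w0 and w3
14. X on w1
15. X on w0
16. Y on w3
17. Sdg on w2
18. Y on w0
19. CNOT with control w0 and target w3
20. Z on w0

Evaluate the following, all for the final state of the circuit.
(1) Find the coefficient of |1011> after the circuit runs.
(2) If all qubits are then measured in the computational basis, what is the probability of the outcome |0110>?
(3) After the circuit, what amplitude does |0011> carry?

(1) The amplitude on |1011> is -1/2.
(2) The probability of measuring |0110> is 0.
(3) The final state's coefficient on |0011> equals -1/2.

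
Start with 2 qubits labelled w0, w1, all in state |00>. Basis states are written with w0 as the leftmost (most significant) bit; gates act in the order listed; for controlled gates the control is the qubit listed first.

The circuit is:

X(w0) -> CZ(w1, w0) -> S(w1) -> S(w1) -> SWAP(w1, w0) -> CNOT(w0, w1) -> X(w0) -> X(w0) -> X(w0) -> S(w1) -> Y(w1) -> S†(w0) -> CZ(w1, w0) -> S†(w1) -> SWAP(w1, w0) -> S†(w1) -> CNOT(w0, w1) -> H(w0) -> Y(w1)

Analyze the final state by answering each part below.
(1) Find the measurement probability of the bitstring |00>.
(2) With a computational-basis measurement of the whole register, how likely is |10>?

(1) The probability of measuring |00> is 1/2. Key observation: gates 8-9 undo each other exactly, leaving only the rest of the circuit to track.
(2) Outcome |10> occurs with probability 1/2.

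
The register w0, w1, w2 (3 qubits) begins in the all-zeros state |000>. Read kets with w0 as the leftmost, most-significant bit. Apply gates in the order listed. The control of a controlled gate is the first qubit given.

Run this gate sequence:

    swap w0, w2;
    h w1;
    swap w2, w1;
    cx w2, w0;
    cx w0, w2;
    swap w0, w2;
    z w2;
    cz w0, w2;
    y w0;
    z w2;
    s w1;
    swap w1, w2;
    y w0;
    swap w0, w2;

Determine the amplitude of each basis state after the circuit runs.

After the circuit, the state carries amplitude sqrt(2)/2 on |000>, sqrt(2)/2 on |010>, and 0 on every other basis state.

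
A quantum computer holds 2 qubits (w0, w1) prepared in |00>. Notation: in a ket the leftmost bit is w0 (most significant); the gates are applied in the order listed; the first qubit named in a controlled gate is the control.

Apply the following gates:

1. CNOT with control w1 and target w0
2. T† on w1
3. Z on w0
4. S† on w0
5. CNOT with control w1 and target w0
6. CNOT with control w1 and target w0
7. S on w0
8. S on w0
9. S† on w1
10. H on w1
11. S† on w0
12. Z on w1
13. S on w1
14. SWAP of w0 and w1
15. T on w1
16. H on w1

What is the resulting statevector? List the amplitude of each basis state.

The resulting statevector has amplitude 1/2 on |00>, 1/2 on |01>, -I/2 on |10>, -I/2 on |11>. Key observation: the block from step 4 through step 7 cancels to the identity and can be dropped.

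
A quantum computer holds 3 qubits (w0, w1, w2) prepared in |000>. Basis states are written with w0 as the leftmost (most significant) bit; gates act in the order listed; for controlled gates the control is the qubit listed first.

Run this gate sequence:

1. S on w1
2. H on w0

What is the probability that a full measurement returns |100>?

A full measurement returns |100> with probability 1/2.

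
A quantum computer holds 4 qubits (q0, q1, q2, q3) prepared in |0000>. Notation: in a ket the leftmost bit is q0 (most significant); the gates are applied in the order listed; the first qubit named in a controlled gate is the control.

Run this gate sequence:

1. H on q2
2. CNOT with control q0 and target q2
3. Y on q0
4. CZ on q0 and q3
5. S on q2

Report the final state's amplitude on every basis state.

The resulting statevector has amplitude sqrt(2)*I/2 on |1000>, -sqrt(2)/2 on |1010>, and 0 on every other basis state.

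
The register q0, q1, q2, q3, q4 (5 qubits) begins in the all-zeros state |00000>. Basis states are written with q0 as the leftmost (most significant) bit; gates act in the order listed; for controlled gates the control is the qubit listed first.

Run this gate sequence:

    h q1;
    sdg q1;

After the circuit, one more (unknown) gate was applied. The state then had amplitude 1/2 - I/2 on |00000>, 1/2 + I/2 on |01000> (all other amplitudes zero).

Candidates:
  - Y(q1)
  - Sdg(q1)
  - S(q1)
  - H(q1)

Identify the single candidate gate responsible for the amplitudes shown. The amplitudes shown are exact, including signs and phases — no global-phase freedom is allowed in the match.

The applied gate was H(q1).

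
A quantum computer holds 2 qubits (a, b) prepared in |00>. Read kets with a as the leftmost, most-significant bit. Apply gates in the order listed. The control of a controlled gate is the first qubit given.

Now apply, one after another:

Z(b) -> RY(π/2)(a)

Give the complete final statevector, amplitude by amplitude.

The resulting statevector has amplitude sqrt(2)/2 on |00>, 0 on |01>, sqrt(2)/2 on |10>, 0 on |11>.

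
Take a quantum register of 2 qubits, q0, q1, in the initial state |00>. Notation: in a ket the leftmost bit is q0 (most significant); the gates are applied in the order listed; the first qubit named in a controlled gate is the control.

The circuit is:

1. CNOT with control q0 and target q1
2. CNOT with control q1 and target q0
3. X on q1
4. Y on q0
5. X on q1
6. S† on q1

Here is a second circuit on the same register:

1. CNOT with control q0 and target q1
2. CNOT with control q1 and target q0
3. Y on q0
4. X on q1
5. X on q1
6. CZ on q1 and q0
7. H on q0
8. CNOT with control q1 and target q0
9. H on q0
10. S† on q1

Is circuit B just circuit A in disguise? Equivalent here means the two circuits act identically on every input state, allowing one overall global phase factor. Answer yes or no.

Yes, they are equivalent — the unitaries differ by at most a global phase.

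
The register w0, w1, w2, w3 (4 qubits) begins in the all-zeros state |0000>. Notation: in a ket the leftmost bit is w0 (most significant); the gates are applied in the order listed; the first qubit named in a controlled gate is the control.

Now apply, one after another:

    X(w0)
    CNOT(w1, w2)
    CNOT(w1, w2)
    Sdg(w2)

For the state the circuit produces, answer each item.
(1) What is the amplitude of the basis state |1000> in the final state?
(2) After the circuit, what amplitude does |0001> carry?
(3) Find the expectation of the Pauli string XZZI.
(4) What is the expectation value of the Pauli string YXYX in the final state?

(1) |1000> carries amplitude 1 in the final state. Key observation: steps 2-3 multiply out to the identity, so the circuit reduces to the remaining gates.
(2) The amplitude on |0001> is 0.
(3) In the final state, XZZI has expectation 0.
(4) In the final state, YXYX has expectation 0.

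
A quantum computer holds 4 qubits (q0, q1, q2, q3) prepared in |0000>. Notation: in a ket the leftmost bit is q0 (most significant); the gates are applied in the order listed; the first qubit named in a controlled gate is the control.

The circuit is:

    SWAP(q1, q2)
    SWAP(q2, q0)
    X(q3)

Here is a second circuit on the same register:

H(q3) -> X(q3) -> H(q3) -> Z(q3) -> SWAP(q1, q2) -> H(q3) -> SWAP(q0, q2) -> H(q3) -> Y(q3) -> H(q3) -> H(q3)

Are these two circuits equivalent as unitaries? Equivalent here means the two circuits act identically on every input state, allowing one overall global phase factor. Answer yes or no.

No, they are not equivalent — no single phase factor reconciles the two unitaries.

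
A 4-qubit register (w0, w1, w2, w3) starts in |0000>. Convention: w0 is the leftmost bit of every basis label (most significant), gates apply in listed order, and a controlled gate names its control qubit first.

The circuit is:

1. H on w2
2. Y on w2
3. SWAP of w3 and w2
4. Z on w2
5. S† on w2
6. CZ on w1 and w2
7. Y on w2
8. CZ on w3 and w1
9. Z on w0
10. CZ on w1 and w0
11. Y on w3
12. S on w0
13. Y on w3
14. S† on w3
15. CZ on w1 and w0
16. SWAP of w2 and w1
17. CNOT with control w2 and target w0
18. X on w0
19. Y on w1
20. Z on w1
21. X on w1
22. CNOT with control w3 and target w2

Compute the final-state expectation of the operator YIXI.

The expectation value of YIXI is 0.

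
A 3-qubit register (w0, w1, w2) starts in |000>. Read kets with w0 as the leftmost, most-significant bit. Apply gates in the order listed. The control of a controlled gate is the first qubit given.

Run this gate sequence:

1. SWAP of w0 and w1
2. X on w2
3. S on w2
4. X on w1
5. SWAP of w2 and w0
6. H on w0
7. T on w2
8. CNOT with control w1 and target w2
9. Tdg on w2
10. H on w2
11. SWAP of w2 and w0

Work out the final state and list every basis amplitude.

After the circuit, the state carries amplitude 0 on |000>, 0 on |001>, exp(I*pi/4)/2 on |010>, -exp(I*pi/4)/2 on |011>, 0 on |100>, 0 on |101>, -exp(I*pi/4)/2 on |110>, exp(I*pi/4)/2 on |111>.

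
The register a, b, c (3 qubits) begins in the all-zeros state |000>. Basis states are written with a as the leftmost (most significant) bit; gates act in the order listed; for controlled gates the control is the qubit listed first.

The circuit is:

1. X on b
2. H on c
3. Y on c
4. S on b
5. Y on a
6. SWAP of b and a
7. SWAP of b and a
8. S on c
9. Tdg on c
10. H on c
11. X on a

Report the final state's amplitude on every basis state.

The final amplitudes are -exp(3*I*pi/4)/2 + I/2 on |010>, exp(3*I*pi/4)/2 + I/2 on |011>, and 0 on every other basis state. Key observation: gates 6-7 undo each other exactly, leaving only the rest of the circuit to track.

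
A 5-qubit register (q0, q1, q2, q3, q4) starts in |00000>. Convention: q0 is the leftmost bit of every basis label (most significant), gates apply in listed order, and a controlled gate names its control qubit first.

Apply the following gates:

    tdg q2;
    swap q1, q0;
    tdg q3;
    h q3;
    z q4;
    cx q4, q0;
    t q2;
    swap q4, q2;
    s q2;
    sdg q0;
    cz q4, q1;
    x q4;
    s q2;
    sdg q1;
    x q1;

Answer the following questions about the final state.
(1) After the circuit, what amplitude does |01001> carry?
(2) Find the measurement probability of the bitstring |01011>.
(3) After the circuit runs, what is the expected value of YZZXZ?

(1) |01001> carries amplitude sqrt(2)/2 in the final state.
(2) A full measurement returns |01011> with probability 1/2.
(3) In the final state, YZZXZ has expectation 0.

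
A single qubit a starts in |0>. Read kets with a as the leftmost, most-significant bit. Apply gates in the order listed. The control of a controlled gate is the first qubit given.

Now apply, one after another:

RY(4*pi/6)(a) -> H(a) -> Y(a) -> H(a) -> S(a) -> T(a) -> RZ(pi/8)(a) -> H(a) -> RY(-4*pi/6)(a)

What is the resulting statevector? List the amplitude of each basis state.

The final amplitudes are (-3*sqrt(2)*I - sqrt(6)*I - (-sqrt(6) + sqrt(2))*exp(3*I*pi/8))*exp(15*I*pi/16)/8 on |0>, (-sqrt(6)*I + (sqrt(2) + sqrt(6))*exp(3*I*pi/8) + 3*sqrt(2)*I)*exp(15*I*pi/16)/8 on |1>.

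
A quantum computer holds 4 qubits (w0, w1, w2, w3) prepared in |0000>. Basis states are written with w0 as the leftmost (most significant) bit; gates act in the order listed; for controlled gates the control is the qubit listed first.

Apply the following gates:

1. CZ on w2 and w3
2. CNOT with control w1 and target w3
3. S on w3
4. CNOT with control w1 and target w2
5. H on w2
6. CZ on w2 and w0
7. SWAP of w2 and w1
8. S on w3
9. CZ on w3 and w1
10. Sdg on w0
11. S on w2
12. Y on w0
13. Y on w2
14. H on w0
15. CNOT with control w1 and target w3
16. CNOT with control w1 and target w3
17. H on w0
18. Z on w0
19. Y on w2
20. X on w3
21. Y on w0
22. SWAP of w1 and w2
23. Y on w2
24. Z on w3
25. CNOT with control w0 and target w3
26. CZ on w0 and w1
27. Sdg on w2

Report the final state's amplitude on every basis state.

The resulting statevector has amplitude -sqrt(2)*I/2 on |0001>, sqrt(2)/2 on |0011>, and 0 on every other basis state. Key observation: gates 14-17 undo each other exactly, leaving only the rest of the circuit to track.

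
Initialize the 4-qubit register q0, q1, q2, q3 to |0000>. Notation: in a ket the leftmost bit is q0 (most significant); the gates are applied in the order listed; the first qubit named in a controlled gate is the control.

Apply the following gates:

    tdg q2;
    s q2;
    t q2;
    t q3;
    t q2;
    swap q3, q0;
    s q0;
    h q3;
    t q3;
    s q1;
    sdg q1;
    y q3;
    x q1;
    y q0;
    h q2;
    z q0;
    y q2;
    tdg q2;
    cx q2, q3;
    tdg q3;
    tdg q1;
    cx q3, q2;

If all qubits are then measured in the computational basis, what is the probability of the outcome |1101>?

The probability of measuring |1101> is 1/4. Key observation: steps 10-11 multiply out to the identity, so the circuit reduces to the remaining gates.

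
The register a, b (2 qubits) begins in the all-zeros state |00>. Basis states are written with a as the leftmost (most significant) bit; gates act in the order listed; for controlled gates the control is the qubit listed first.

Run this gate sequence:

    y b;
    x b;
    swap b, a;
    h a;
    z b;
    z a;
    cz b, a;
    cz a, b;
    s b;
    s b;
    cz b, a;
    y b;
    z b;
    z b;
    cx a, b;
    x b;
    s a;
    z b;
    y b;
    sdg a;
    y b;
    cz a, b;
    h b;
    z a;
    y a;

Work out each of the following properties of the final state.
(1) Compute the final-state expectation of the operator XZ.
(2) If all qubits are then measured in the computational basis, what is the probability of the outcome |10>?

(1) The expectation value of XZ is -1.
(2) The probability of measuring |10> is 1/4.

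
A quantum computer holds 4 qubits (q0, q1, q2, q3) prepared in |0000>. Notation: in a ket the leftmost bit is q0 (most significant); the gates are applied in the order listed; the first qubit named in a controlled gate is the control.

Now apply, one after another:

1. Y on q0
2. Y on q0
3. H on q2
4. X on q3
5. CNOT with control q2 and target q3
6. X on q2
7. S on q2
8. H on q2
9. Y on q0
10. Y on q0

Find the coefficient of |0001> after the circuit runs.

The amplitude on |0001> is I/2.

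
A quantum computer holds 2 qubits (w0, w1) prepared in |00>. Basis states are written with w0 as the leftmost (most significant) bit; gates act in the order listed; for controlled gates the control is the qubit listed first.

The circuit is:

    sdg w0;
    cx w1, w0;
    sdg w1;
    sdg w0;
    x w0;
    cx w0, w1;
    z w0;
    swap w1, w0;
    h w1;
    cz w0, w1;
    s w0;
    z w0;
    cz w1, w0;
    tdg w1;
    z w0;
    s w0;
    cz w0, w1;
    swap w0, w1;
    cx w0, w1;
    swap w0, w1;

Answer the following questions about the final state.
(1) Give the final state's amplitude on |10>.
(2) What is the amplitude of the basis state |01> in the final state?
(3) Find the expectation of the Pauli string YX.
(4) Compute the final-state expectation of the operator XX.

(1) The final state's coefficient on |10> equals sqrt(2)/2.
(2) The amplitude on |01> is -sqrt(2)*exp(3*I*pi/4)/2.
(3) The expectation value of YX is sqrt(2)/2.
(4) The expectation value of XX is sqrt(2)/2.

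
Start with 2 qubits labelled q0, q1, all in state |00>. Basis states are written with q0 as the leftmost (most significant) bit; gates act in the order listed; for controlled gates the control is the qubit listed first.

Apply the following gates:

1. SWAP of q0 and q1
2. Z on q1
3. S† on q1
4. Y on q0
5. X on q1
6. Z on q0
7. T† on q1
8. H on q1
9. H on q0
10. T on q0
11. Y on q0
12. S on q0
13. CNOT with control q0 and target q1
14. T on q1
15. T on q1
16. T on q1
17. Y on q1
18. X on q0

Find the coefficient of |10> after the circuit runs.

|10> carries amplitude -exp(I*pi/4)/2 in the final state.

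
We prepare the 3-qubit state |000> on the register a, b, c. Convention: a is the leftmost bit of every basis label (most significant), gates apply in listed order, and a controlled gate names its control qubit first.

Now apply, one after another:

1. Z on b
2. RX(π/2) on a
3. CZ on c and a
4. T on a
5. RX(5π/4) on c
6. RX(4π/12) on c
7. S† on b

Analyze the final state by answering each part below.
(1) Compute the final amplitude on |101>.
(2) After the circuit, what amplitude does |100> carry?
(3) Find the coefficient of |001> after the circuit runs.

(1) The amplitude on |101> is (-sqrt(6*sqrt(2) + 12)/8 + sqrt(4 - 2*sqrt(2))/8)*exp(I*pi/4).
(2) |100> carries amplitude (sqrt(12 - 6*sqrt(2))/8 + sqrt(2*sqrt(2) + 4)/8)*exp(3*I*pi/4) in the final state.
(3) The amplitude on |001> is -I*sqrt(6*sqrt(2) + 12)/8 + I*sqrt(4 - 2*sqrt(2))/8.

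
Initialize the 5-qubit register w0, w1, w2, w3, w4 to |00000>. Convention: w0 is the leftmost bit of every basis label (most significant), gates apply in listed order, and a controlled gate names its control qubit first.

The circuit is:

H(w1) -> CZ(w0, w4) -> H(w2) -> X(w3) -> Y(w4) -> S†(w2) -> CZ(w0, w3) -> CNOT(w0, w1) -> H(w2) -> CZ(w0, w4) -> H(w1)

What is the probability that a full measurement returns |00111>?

The probability of measuring |00111> is 1/2.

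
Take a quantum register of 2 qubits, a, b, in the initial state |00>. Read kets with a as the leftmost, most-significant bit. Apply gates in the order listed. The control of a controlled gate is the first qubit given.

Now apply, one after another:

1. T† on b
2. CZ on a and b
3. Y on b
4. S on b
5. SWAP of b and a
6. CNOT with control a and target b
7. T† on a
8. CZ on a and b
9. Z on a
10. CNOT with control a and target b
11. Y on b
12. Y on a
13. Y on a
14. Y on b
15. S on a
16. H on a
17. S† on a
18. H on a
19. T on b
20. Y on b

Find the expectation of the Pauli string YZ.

The observable YZ averages to 1.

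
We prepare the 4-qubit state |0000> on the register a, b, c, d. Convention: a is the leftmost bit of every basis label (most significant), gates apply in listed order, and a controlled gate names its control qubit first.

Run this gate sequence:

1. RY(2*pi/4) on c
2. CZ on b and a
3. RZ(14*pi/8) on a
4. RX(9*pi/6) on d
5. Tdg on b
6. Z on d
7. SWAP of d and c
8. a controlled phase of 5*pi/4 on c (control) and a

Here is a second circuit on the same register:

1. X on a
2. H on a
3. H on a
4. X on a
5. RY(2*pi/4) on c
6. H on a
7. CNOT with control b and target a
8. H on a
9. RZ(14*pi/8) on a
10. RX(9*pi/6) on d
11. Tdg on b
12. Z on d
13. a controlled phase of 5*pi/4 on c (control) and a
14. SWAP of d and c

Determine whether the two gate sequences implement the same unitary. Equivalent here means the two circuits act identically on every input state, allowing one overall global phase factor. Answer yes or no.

No: there is an input state on which the two circuits produce genuinely different outputs (not merely differing by a phase).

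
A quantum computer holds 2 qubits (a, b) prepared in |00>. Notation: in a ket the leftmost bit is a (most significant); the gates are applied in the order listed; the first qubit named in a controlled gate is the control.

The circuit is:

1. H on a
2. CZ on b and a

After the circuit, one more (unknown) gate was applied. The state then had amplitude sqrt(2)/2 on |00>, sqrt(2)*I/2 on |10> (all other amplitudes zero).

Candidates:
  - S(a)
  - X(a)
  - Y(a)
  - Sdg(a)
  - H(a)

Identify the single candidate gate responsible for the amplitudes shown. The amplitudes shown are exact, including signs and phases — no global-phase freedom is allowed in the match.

The applied gate was S(a).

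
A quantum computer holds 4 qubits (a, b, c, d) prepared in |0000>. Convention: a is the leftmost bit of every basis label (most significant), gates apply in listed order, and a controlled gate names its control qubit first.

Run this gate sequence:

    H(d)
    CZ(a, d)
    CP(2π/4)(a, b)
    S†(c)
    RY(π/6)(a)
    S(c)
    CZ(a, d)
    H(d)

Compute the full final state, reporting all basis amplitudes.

The final amplitudes are sqrt(2)/4 + sqrt(6)/4 on |0000>, -sqrt(2)/4 + sqrt(6)/4 on |1001>, and 0 on every other basis state.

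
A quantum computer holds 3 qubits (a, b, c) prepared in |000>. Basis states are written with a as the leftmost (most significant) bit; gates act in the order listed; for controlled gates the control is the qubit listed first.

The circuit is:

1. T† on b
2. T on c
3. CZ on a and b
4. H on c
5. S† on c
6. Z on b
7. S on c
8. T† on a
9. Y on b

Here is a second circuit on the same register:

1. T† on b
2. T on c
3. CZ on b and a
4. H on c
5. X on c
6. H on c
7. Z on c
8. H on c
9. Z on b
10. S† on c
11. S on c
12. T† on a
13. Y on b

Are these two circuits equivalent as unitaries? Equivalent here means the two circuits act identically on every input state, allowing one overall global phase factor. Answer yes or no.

Yes: on every input state the two circuits agree up to one overall phase factor.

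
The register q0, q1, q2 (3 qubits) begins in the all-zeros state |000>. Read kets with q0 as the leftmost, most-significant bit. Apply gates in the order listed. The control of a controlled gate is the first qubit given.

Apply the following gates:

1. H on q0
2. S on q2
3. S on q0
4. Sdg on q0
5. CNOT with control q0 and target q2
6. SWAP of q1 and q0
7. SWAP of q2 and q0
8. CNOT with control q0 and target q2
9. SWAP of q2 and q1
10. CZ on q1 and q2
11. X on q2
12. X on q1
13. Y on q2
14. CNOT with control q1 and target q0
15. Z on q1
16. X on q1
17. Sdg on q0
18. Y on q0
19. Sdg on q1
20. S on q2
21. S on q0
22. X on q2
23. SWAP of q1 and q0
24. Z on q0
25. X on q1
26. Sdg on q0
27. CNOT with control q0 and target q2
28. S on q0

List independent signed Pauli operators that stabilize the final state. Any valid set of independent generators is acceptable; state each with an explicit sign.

The final state is stabilized by the group generated by +XII, -IZI, -IIZ; other independent generating sets are equally valid.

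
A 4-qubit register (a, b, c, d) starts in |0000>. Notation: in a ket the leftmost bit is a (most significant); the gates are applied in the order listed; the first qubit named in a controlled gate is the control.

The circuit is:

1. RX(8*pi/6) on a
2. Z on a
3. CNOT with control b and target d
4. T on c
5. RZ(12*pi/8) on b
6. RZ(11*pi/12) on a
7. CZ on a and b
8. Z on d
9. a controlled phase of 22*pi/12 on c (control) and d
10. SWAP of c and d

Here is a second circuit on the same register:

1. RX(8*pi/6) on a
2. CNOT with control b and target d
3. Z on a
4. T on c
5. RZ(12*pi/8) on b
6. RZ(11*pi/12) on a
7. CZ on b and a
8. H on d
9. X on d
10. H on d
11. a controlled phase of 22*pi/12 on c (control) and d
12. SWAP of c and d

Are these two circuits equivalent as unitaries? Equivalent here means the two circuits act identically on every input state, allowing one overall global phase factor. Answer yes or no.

Yes — the two circuits implement the same unitary up to a global phase.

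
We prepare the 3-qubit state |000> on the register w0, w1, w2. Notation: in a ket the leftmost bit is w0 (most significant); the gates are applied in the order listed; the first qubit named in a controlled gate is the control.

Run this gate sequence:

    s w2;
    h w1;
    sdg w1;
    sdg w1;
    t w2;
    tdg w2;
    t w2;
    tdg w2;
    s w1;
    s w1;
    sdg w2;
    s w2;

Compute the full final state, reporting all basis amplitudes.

The resulting statevector has amplitude sqrt(2)/2 on |000>, sqrt(2)/2 on |010>, and 0 on every other basis state. Key observation: gates 3-10 undo each other exactly, leaving only the rest of the circuit to track.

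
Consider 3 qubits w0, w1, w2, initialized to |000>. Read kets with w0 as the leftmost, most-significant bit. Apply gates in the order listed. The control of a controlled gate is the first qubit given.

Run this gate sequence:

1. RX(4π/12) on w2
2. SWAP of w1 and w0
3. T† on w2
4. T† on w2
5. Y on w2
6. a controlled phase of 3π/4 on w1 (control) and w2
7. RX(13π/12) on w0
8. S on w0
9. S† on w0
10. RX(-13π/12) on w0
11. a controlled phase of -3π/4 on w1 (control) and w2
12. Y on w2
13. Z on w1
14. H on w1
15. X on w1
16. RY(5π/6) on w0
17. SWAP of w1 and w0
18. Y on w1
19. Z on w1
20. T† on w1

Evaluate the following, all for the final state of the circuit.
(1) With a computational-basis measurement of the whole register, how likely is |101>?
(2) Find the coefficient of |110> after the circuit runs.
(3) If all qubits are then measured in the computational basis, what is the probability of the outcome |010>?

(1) A full measurement returns |101> with probability sqrt(3)/32 + 1/16. Key observation: the block from step 5 through step 12 cancels to the identity and can be dropped.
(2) |110> carries amplitude (-3 + sqrt(3))*exp(I*pi/4)/8 in the final state.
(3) The probability of measuring |010> is 3/16 - 3*sqrt(3)/32.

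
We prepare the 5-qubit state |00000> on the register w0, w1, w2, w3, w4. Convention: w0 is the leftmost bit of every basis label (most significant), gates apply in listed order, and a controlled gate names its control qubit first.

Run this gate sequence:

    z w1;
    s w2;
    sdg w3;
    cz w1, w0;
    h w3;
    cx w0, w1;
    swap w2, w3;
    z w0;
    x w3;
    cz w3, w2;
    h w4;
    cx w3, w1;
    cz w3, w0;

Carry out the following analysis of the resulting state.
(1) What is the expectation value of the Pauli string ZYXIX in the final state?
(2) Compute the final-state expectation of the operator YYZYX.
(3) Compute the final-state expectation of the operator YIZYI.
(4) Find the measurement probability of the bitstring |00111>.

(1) In the final state, ZYXIX has expectation 0.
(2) The expectation value of YYZYX is 0.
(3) The observable YIZYI averages to 0.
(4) Outcome |00111> occurs with probability 0.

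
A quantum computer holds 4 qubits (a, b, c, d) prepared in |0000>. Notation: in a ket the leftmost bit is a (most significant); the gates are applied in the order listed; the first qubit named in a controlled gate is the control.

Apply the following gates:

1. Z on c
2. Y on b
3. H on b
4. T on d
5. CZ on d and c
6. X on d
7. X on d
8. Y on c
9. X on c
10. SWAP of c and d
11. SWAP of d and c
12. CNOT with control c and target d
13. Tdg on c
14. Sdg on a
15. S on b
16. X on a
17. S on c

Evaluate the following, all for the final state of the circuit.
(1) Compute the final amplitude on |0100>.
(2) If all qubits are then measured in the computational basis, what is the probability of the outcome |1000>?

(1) The final state's coefficient on |0100> equals 0.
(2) A full measurement returns |1000> with probability 1/2.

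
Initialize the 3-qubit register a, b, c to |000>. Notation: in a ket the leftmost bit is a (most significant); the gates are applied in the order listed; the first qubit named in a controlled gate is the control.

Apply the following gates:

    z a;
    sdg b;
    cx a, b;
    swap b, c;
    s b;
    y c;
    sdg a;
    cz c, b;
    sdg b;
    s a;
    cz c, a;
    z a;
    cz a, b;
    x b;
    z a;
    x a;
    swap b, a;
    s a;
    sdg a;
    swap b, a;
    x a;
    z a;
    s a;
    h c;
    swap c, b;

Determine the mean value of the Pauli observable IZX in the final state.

The expectation value of IZX is 0. Key observation: gates 15-22 undo each other exactly, leaving only the rest of the circuit to track.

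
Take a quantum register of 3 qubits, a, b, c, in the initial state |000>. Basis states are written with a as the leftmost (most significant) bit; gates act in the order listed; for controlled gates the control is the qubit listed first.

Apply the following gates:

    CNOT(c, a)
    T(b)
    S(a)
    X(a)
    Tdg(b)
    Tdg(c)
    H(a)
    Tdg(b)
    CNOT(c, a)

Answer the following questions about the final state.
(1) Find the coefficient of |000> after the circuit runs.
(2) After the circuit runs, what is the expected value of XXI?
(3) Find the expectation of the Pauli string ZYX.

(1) |000> carries amplitude sqrt(2)/2 in the final state.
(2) The expectation value of XXI is 0.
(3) In the final state, ZYX has expectation 0.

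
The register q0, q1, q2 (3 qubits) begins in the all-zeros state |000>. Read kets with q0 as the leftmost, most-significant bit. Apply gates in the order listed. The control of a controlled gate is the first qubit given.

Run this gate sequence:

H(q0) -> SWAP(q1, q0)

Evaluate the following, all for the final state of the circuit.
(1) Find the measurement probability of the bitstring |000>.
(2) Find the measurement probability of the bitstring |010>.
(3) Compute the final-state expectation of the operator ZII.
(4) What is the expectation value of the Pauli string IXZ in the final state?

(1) A full measurement returns |000> with probability 1/2.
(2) The probability of measuring |010> is 1/2.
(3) The observable ZII averages to 1.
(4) The observable IXZ averages to 1.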